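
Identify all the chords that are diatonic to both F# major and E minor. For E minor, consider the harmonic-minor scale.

Triads in F# major: F# (I), G#m (ii), A#m (iii), B (IV), C# (V), D#m (vi), E#dim (vii°).
Triads in E minor (harmonic minor): Em (i), F#dim (ii°), Gaug (III+), Am (iv), B (V), C (VI), D#dim (vii°).
Shared triads with their functions: B (IV in F# major, V in E minor).

B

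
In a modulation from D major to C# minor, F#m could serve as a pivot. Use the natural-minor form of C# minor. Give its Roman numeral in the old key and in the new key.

iii in D major; iv in C# minor

The scale of D major is D E F# G A B C#; F# is degree 3, and the triad built there (F#-A-C#) is minor, so it is iii.
The scale of C# minor (natural minor) is C# D# E F# G# A B; F# is degree 4, and the triad built there (F#-A-C#) is minor, so it is iv.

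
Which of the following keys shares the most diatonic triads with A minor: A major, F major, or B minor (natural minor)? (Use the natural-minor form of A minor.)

Triads of A minor (natural minor): A minor (i), B diminished (ii°), C major (III), D minor (iv), E minor (v), F major (VI), G major (VII).
A major shares 0: none.
F major shares 4: Am, C, Dm, F.
B minor (natural minor) shares 2: Em, G.
The most common triads (4) are shared with F major.

F major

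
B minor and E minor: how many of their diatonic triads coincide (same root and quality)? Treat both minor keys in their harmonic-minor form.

1

Diatonic triads of B minor (harmonic minor): Bm (i), C♯dim (ii°), Daug (III+), Em (iv), F♯ (V), G (VI), A♯dim (vii°).
Diatonic triads of E minor (harmonic minor): Em (i), F♯dim (ii°), Gaug (III+), Am (iv), B (V), C (VI), D♯dim (vii°).
Matching root and quality in both lists: Em.
That gives 1 common triad.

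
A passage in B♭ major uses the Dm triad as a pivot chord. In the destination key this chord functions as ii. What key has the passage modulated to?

The numeral ii denotes a minor triad on scale degree 2. With D on degree 2, the tonic of the new key is C.
Degree 2 carries a minor triad in major keys, so the destination is C major.
Check: the diatonic triads of C major are C (I), Dm (ii), Em (iii), F (IV), G (V), Am (vi), Bdim (vii°) — Dm is indeed ii.

C major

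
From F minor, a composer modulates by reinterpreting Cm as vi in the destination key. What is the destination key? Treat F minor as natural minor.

Eb major

The numeral vi denotes a minor triad on scale degree 6. With C on degree 6, the tonic of the new key is Eb.
Degree 6 carries a minor triad in major keys, so the destination is Eb major.
Check: the diatonic triads of Eb major are Eb (I), Fm (ii), Gm (iii), Ab (IV), Bb (V), Cm (vi), Ddim (vii°) — Cm is indeed vi.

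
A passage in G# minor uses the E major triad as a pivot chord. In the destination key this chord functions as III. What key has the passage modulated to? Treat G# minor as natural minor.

The numeral III denotes a major triad on scale degree 3. With E on degree 3, the tonic of the new key is C#.
Degree 3 carries a major triad in natural-minor keys, so the destination is C# minor.
Check: the diatonic triads of C# minor (natural minor) are C#m (i), D#dim (ii°), E (III), F#m (iv), G#m (v), A (VI), B (VII) — E major is indeed III.

C# minor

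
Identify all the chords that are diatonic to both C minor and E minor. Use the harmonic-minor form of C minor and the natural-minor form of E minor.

G

Triads in C minor (harmonic minor): Cm (i), Ddim (ii°), Ebaug (III+), Fm (iv), G (V), Ab (VI), Bdim (vii°).
Triads in E minor (natural minor): Em (i), F#dim (ii°), G (III), Am (iv), Bm (v), C (VI), D (VII).
Shared triads with their functions: G (V in C minor, III in E minor).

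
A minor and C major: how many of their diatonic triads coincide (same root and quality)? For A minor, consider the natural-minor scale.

Diatonic triads of A minor (natural minor): A minor (i), B diminished (ii°), C major (III), D minor (iv), E minor (v), F major (VI), G major (VII).
Diatonic triads of C major: C major (I), D minor (ii), E minor (iii), F major (IV), G major (V), A minor (vi), B diminished (vii°).
Matching root and quality in both lists: A minor, B diminished, C major, D minor, E minor, F major, G major.
That gives 7 common triads.

7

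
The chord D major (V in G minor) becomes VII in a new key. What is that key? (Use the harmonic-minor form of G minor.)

E minor

The numeral VII denotes a major triad on scale degree 7. With D on degree 7, the tonic of the new key is E.
Degree 7 carries a major triad in natural-minor keys, so the destination is E minor.
Check: the diatonic triads of E minor (natural minor) are Em (i), F#dim (ii°), G (III), Am (iv), Bm (v), C (VI), D (VII) — D major is indeed VII.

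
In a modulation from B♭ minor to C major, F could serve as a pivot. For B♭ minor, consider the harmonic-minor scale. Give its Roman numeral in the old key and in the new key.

The scale of B♭ minor (harmonic minor) is B♭ C D♭ E♭ F G♭ A; F is degree 5, and the triad built there (F-A-C) is major, so it is V.
The scale of C major is C D E F G A B; F is degree 4, and the triad built there (F-A-C) is major, so it is IV.

V in B♭ minor; IV in C major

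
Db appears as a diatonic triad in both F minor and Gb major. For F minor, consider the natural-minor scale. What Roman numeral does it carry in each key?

VI in F minor; V in Gb major

The scale of F minor (natural minor) is F G Ab Bb C Db Eb; Db is degree 6, and the triad built there (Db-F-Ab) is major, so it is VI.
The scale of Gb major is Gb Ab Bb Cb Db Eb F; Db is degree 5, and the triad built there (Db-F-Ab) is major, so it is V.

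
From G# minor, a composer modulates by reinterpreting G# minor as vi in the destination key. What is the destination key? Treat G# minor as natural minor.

The numeral vi denotes a minor triad on scale degree 6. With G# on degree 6, the tonic of the new key is B.
Degree 6 carries a minor triad in major keys, so the destination is B major.
Check: the diatonic triads of B major are B (I), C#m (ii), D#m (iii), E (IV), F# (V), G#m (vi), A#dim (vii°) — G# minor is indeed vi.

B major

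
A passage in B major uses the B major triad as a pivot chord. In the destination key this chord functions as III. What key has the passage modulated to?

G♯ minor

The numeral III denotes a major triad on scale degree 3. With B on degree 3, the tonic of the new key is G♯.
Degree 3 carries a major triad in natural-minor keys, so the destination is G♯ minor.
Check: the diatonic triads of G♯ minor (natural minor) are G♯m (i), A♯dim (ii°), B (III), C♯m (iv), D♯m (v), E (VI), F♯ (VII) — B major is indeed III.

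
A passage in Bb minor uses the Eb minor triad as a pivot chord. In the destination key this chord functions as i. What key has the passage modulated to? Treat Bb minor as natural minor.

Eb minor

The numeral i denotes a minor triad on scale degree 1. With Eb on degree 1, the tonic of the new key is Eb.
Degree 1 carries a minor triad in minor keys, so the destination is Eb minor.
Check: the diatonic triads of Eb minor (natural minor) are Ebm (i), Fdim (ii°), Gb (III), Abm (iv), Bbm (v), Cb (VI), Db (VII) — Eb minor is indeed i.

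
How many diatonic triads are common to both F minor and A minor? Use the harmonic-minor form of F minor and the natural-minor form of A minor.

1

Diatonic triads of F minor (harmonic minor): Fm (i), Gdim (ii°), Abaug (III+), Bbm (iv), C (V), Db (VI), Edim (vii°).
Diatonic triads of A minor (natural minor): Am (i), Bdim (ii°), C (III), Dm (iv), Em (v), F (VI), G (VII).
Matching root and quality in both lists: C.
That gives 1 common triad.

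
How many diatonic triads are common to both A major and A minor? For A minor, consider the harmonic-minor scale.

2

Diatonic triads of A major: A (I), Bm (ii), C#m (iii), D (IV), E (V), F#m (vi), G#dim (vii°).
Diatonic triads of A minor (harmonic minor): Am (i), Bdim (ii°), Caug (III+), Dm (iv), E (V), F (VI), G#dim (vii°).
Matching root and quality in both lists: E, G#dim.
That gives 2 common triads.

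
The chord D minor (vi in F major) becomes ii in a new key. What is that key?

C major

The numeral ii denotes a minor triad on scale degree 2. With D on degree 2, the tonic of the new key is C.
Degree 2 carries a minor triad in major keys, so the destination is C major.
Check: the diatonic triads of C major are C (I), Dm (ii), Em (iii), F (IV), G (V), Am (vi), Bdim (vii°) — D minor is indeed ii.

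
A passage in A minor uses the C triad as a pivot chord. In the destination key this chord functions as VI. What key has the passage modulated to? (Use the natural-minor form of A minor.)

The numeral VI denotes a major triad on scale degree 6. With C on degree 6, the tonic of the new key is E.
Degree 6 carries a major triad in minor keys, so the destination is E minor.
Check: the diatonic triads of E minor (natural minor) are Em (i), F#dim (ii°), G (III), Am (iv), Bm (v), C (VI), D (VII) — C is indeed VI.

E minor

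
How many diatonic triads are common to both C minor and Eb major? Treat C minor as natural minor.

7

Diatonic triads of C minor (natural minor): C minor (i), D diminished (ii°), Eb major (III), F minor (iv), G minor (v), Ab major (VI), Bb major (VII).
Diatonic triads of Eb major: Eb major (I), F minor (ii), G minor (iii), Ab major (IV), Bb major (V), C minor (vi), D diminished (vii°).
Matching root and quality in both lists: C minor, D diminished, Eb major, F minor, G minor, Ab major, Bb major.
That gives 7 common triads.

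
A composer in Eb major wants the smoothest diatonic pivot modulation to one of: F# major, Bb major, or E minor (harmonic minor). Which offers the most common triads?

Bb major

Triads of Eb major: Eb major (I), F minor (ii), G minor (iii), Ab major (IV), Bb major (V), C minor (vi), D diminished (vii°).
F# major shares 0: none.
Bb major shares 4: Eb, Gm, Bb, Cm.
E minor (harmonic minor) shares 0: none.
The most common triads (4) are shared with Bb major.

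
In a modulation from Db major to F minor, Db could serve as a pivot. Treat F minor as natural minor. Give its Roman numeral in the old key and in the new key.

The scale of Db major is Db Eb F Gb Ab Bb C; Db is degree 1, and the triad built there (Db-F-Ab) is major, so it is I.
The scale of F minor (natural minor) is F G Ab Bb C Db Eb; Db is degree 6, and the triad built there (Db-F-Ab) is major, so it is VI.

I in Db major; VI in F minor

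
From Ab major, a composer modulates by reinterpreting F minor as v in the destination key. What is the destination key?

Bb minor

The numeral v denotes a minor triad on scale degree 5. With F on degree 5, the tonic of the new key is Bb.
Degree 5 carries a minor triad in natural-minor keys, so the destination is Bb minor.
Check: the diatonic triads of Bb minor (natural minor) are Bbm (i), Cdim (ii°), Db (III), Ebm (iv), Fm (v), Gb (VI), Ab (VII) — F minor is indeed v.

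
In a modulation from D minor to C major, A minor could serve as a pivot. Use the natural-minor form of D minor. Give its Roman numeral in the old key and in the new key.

v in D minor; vi in C major

The scale of D minor (natural minor) is D E F G A Bb C; A is degree 5, and the triad built there (A-C-E) is minor, so it is v.
The scale of C major is C D E F G A B; A is degree 6, and the triad built there (A-C-E) is minor, so it is vi.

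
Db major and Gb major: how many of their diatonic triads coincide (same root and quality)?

4

Diatonic triads of Db major: Db (I), Ebm (ii), Fm (iii), Gb (IV), Ab (V), Bbm (vi), Cdim (vii°).
Diatonic triads of Gb major: Gb (I), Abm (ii), Bbm (iii), Cb (IV), Db (V), Ebm (vi), Fdim (vii°).
Matching root and quality in both lists: Db, Ebm, Gb, Bbm.
That gives 4 common triads.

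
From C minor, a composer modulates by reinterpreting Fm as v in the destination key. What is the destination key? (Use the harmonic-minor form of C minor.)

The numeral v denotes a minor triad on scale degree 5. With F on degree 5, the tonic of the new key is Bb.
Degree 5 carries a minor triad in natural-minor keys, so the destination is Bb minor.
Check: the diatonic triads of Bb minor (natural minor) are Bbm (i), Cdim (ii°), Db (III), Ebm (iv), Fm (v), Gb (VI), Ab (VII) — Fm is indeed v.

Bb minor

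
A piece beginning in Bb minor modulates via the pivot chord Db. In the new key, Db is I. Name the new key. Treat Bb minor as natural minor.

The numeral I denotes a major triad on scale degree 1. With Db on degree 1, the tonic of the new key is Db.
Degree 1 carries a major triad in major keys, so the destination is Db major.
Check: the diatonic triads of Db major are Db (I), Ebm (ii), Fm (iii), Gb (IV), Ab (V), Bbm (vi), Cdim (vii°) — Db is indeed I.

Db major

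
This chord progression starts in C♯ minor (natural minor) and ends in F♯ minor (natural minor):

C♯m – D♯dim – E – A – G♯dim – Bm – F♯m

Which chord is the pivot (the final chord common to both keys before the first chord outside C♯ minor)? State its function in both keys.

Chords diatonic to C♯ minor: C♯m, D♯dim, E, F♯m, G♯m, A, B.
Reading the progression, the first chord not in that set is G♯dim, so the modulation leaves C♯ minor there.
The chord immediately before G♯dim is A, which is diatonic to both keys: VI in C♯ minor and III in F♯ minor.

A — VI in C♯ minor, III in F♯ minor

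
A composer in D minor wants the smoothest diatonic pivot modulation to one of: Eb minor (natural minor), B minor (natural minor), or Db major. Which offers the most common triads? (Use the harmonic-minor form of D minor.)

B minor

Triads of D minor (harmonic minor): D minor (i), E diminished (ii°), F augmented (III+), G minor (iv), A major (V), Bb major (VI), C# diminished (vii°).
Eb minor (natural minor) shares 0: none.
B minor (natural minor) shares 2: A, C#dim.
Db major shares 0: none.
The most common triads (2) are shared with B minor.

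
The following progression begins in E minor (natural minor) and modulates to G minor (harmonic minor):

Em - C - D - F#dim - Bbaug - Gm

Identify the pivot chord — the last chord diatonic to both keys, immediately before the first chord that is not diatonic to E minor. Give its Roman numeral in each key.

F#dim — ii° in E minor, vii° in G minor

Chords diatonic to E minor: Em, F#dim, G, Am, Bm, C, D.
Reading the progression, the first chord not in that set is Bbaug, so the modulation leaves E minor there.
The chord immediately before Bbaug is F#dim, which is diatonic to both keys: ii° in E minor and vii° in G minor.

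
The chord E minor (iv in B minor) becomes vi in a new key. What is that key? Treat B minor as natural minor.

G major

The numeral vi denotes a minor triad on scale degree 6. With E on degree 6, the tonic of the new key is G.
Degree 6 carries a minor triad in major keys, so the destination is G major.
Check: the diatonic triads of G major are G (I), Am (ii), Bm (iii), C (IV), D (V), Em (vi), F#dim (vii°) — E minor is indeed vi.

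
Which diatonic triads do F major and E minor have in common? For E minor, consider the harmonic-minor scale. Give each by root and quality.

Triads in F major: F major (I), G minor (ii), A minor (iii), Bb major (IV), C major (V), D minor (vi), E diminished (vii°).
Triads in E minor (harmonic minor): E minor (i), F# diminished (ii°), G augmented (III+), A minor (iv), B major (V), C major (VI), D# diminished (vii°).
Shared triads with their functions: A minor (iii in F major, iv in E minor); C major (V in F major, VI in E minor).

Am, C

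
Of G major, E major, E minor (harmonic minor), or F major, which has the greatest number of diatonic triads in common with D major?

Triads of D major: D (I), Em (ii), F#m (iii), G (IV), A (V), Bm (vi), C#dim (vii°).
G major shares 4: D, Em, G, Bm.
E major shares 2: F#m, A.
E minor (harmonic minor) shares 1: Em.
F major shares 0: none.
The most common triads (4) are shared with G major.

G major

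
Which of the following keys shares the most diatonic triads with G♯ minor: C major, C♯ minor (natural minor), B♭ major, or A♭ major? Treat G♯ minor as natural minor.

C♯ minor

Triads of G♯ minor (natural minor): G♯m (i), A♯dim (ii°), B (III), C♯m (iv), D♯m (v), E (VI), F♯ (VII).
C major shares 0: none.
C♯ minor (natural minor) shares 4: G♯m, B, C♯m, E.
B♭ major shares 0: none.
A♭ major shares 0: none.
The most common triads (4) are shared with C♯ minor.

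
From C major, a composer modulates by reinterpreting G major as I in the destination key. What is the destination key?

The numeral I denotes a major triad on scale degree 1. With G on degree 1, the tonic of the new key is G.
Degree 1 carries a major triad in major keys, so the destination is G major.
Check: the diatonic triads of G major are G (I), Am (ii), Bm (iii), C (IV), D (V), Em (vi), F#dim (vii°) — G major is indeed I.

G major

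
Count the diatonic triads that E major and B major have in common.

Diatonic triads of E major: E major (I), F♯ minor (ii), G♯ minor (iii), A major (IV), B major (V), C♯ minor (vi), D♯ diminished (vii°).
Diatonic triads of B major: B major (I), C♯ minor (ii), D♯ minor (iii), E major (IV), F♯ major (V), G♯ minor (vi), A♯ diminished (vii°).
Matching root and quality in both lists: E major, G♯ minor, B major, C♯ minor.
That gives 4 common triads.

4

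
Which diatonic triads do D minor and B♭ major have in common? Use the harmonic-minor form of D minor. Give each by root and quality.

Triads in D minor (harmonic minor): D minor (i), E diminished (ii°), F augmented (III+), G minor (iv), A major (V), B♭ major (VI), C♯ diminished (vii°).
Triads in B♭ major: B♭ major (I), C minor (ii), D minor (iii), E♭ major (IV), F major (V), G minor (vi), A diminished (vii°).
Shared triads with their functions: D minor (i in D minor, iii in B♭ major); G minor (iv in D minor, vi in B♭ major); B♭ major (VI in D minor, I in B♭ major).

Dm, Gm, B♭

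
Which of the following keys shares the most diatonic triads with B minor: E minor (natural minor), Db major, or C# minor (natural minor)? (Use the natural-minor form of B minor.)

E minor

Triads of B minor (natural minor): Bm (i), C#dim (ii°), D (III), Em (iv), F#m (v), G (VI), A (VII).
E minor (natural minor) shares 4: Bm, D, Em, G.
Db major shares 0: none.
C# minor (natural minor) shares 2: F#m, A.
The most common triads (4) are shared with E minor.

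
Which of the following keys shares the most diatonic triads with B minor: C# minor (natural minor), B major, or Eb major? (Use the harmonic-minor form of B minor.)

B major

Triads of B minor (harmonic minor): B minor (i), C# diminished (ii°), D augmented (III+), E minor (iv), F# major (V), G major (VI), A# diminished (vii°).
C# minor (natural minor) shares 0: none.
B major shares 2: F#, A#dim.
Eb major shares 0: none.
The most common triads (2) are shared with B major.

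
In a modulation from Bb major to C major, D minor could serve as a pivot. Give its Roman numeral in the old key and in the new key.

iii in Bb major; ii in C major

The scale of Bb major is Bb C D Eb F G A; D is degree 3, and the triad built there (D-F-A) is minor, so it is iii.
The scale of C major is C D E F G A B; D is degree 2, and the triad built there (D-F-A) is minor, so it is ii.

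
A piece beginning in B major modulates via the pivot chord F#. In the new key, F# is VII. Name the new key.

The numeral VII denotes a major triad on scale degree 7. With F# on degree 7, the tonic of the new key is G#.
Degree 7 carries a major triad in natural-minor keys, so the destination is G# minor.
Check: the diatonic triads of G# minor (natural minor) are G#m (i), A#dim (ii°), B (III), C#m (iv), D#m (v), E (VI), F# (VII) — F# is indeed VII.

G# minor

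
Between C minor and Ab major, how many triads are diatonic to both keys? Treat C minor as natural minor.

Diatonic triads of C minor (natural minor): Cm (i), Ddim (ii°), Eb (III), Fm (iv), Gm (v), Ab (VI), Bb (VII).
Diatonic triads of Ab major: Ab (I), Bbm (ii), Cm (iii), Db (IV), Eb (V), Fm (vi), Gdim (vii°).
Matching root and quality in both lists: Cm, Eb, Fm, Ab.
That gives 4 common triads.

4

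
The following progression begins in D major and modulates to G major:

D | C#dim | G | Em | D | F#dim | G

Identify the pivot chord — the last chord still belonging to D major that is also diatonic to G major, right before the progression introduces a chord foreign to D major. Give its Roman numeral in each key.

D — I in D major, V in G major

Chords diatonic to D major: D, Em, F#m, G, A, Bm, C#dim.
Reading the progression, the first chord not in that set is F#dim, so the modulation leaves D major there.
The chord immediately before F#dim is D, which is diatonic to both keys: I in D major and V in G major.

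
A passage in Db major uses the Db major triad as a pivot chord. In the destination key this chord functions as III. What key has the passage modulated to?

Bb minor

The numeral III denotes a major triad on scale degree 3. With Db on degree 3, the tonic of the new key is Bb.
Degree 3 carries a major triad in natural-minor keys, so the destination is Bb minor.
Check: the diatonic triads of Bb minor (natural minor) are Bbm (i), Cdim (ii°), Db (III), Ebm (iv), Fm (v), Gb (VI), Ab (VII) — Db major is indeed III.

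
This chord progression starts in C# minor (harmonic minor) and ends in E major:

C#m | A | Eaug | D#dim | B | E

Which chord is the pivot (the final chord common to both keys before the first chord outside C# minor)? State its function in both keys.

D#dim — ii° in C# minor, vii° in E major

Chords diatonic to C# minor: C#m, D#dim, Eaug, F#m, G#, A, B#dim.
Reading the progression, the first chord not in that set is B, so the modulation leaves C# minor there.
The chord immediately before B is D#dim, which is diatonic to both keys: ii° in C# minor and vii° in E major.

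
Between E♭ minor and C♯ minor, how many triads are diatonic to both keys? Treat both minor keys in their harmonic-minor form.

Diatonic triads of E♭ minor (harmonic minor): E♭ minor (i), F diminished (ii°), G♭ augmented (III+), A♭ minor (iv), B♭ major (V), C♭ major (VI), D diminished (vii°).
Diatonic triads of C♯ minor (harmonic minor): C♯ minor (i), D♯ diminished (ii°), E augmented (III+), F♯ minor (iv), G♯ major (V), A major (VI), B♯ diminished (vii°).
No triad has the same root and quality in both keys.

0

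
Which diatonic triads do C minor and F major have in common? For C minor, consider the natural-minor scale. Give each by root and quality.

Triads in C minor (natural minor): Cm (i), Ddim (ii°), Eb (III), Fm (iv), Gm (v), Ab (VI), Bb (VII).
Triads in F major: F (I), Gm (ii), Am (iii), Bb (IV), C (V), Dm (vi), Edim (vii°).
Shared triads with their functions: Gm (v in C minor, ii in F major); Bb (VII in C minor, IV in F major).

Gm, Bb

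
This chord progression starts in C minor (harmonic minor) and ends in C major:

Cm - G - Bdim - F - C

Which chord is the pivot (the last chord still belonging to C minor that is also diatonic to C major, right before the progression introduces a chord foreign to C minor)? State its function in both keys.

Chords diatonic to C minor: Cm, Ddim, Ebaug, Fm, G, Ab, Bdim.
Reading the progression, the first chord not in that set is F, so the modulation leaves C minor there.
The chord immediately before F is Bdim, which is diatonic to both keys: vii° in C minor and vii° in C major.

Bdim — vii° in C minor, vii° in C major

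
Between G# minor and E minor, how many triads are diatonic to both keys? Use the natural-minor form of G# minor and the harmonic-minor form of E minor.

1

Diatonic triads of G# minor (natural minor): G#m (i), A#dim (ii°), B (III), C#m (iv), D#m (v), E (VI), F# (VII).
Diatonic triads of E minor (harmonic minor): Em (i), F#dim (ii°), Gaug (III+), Am (iv), B (V), C (VI), D#dim (vii°).
Matching root and quality in both lists: B.
That gives 1 common triad.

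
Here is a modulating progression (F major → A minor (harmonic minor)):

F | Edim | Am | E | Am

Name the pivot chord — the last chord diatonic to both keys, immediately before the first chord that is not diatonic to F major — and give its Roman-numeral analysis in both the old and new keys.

Chords diatonic to F major: F, Gm, Am, B♭, C, Dm, Edim.
Reading the progression, the first chord not in that set is E, so the modulation leaves F major there.
The chord immediately before E is Am, which is diatonic to both keys: iii in F major and i in A minor.

Am — iii in F major, i in A minor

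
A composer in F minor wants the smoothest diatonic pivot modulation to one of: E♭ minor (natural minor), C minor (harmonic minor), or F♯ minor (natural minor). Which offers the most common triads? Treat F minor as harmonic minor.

Triads of F minor (harmonic minor): F minor (i), G diminished (ii°), A♭ augmented (III+), B♭ minor (iv), C major (V), D♭ major (VI), E diminished (vii°).
E♭ minor (natural minor) shares 2: B♭m, D♭.
C minor (harmonic minor) shares 1: Fm.
F♯ minor (natural minor) shares 0: none.
The most common triads (2) are shared with E♭ minor.

E♭ minor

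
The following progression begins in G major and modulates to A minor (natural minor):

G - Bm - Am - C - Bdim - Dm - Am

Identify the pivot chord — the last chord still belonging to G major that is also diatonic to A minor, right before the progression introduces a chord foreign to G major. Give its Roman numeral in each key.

C — IV in G major, III in A minor

Chords diatonic to G major: G, Am, Bm, C, D, Em, F#dim.
Reading the progression, the first chord not in that set is Bdim, so the modulation leaves G major there.
The chord immediately before Bdim is C, which is diatonic to both keys: IV in G major and III in A minor.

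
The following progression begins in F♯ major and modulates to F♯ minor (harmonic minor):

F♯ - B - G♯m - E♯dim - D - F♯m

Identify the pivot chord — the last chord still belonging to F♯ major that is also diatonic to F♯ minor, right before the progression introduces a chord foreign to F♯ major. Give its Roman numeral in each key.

E♯dim — vii° in F♯ major, vii° in F♯ minor

Chords diatonic to F♯ major: F♯, G♯m, A♯m, B, C♯, D♯m, E♯dim.
Reading the progression, the first chord not in that set is D, so the modulation leaves F♯ major there.
The chord immediately before D is E♯dim, which is diatonic to both keys: vii° in F♯ major and vii° in F♯ minor.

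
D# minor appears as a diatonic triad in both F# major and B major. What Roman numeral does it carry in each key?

vi in F# major; iii in B major

The scale of F# major is F# G# A# B C# D# E#; D# is degree 6, and the triad built there (D#-F#-A#) is minor, so it is vi.
The scale of B major is B C# D# E F# G# A#; D# is degree 3, and the triad built there (D#-F#-A#) is minor, so it is iii.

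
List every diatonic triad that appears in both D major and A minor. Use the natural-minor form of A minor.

Em, G

Triads in D major: D (I), Em (ii), F#m (iii), G (IV), A (V), Bm (vi), C#dim (vii°).
Triads in A minor (natural minor): Am (i), Bdim (ii°), C (III), Dm (iv), Em (v), F (VI), G (VII).
Shared triads with their functions: Em (ii in D major, v in A minor); G (IV in D major, VII in A minor).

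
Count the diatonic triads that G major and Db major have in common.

Diatonic triads of G major: G (I), Am (ii), Bm (iii), C (IV), D (V), Em (vi), F#dim (vii°).
Diatonic triads of Db major: Db (I), Ebm (ii), Fm (iii), Gb (IV), Ab (V), Bbm (vi), Cdim (vii°).
No triad has the same root and quality in both keys.

0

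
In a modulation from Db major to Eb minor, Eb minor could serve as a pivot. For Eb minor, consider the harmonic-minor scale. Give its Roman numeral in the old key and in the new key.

ii in Db major; i in Eb minor

The scale of Db major is Db Eb F Gb Ab Bb C; Eb is degree 2, and the triad built there (Eb-Gb-Bb) is minor, so it is ii.
The scale of Eb minor (harmonic minor) is Eb F Gb Ab Bb Cb D; Eb is degree 1, and the triad built there (Eb-Gb-Bb) is minor, so it is i.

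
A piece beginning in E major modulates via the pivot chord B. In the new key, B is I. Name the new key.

The numeral I denotes a major triad on scale degree 1. With B on degree 1, the tonic of the new key is B.
Degree 1 carries a major triad in major keys, so the destination is B major.
Check: the diatonic triads of B major are B (I), C#m (ii), D#m (iii), E (IV), F# (V), G#m (vi), A#dim (vii°) — B is indeed I.

B major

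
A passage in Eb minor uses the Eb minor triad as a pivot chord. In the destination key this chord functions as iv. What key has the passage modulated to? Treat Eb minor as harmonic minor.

Bb minor

The numeral iv denotes a minor triad on scale degree 4. With Eb on degree 4, the tonic of the new key is Bb.
Degree 4 carries a minor triad in minor keys, so the destination is Bb minor.
Check: the diatonic triads of Bb minor (natural minor) are Bbm (i), Cdim (ii°), Db (III), Ebm (iv), Fm (v), Gb (VI), Ab (VII) — Eb minor is indeed iv.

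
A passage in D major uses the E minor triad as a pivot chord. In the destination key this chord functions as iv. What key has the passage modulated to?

B minor

The numeral iv denotes a minor triad on scale degree 4. With E on degree 4, the tonic of the new key is B.
Degree 4 carries a minor triad in minor keys, so the destination is B minor.
Check: the diatonic triads of B minor (natural minor) are Bm (i), C#dim (ii°), D (III), Em (iv), F#m (v), G (VI), A (VII) — E minor is indeed iv.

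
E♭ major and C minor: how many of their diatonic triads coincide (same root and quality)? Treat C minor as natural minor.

Diatonic triads of E♭ major: E♭ (I), Fm (ii), Gm (iii), A♭ (IV), B♭ (V), Cm (vi), Ddim (vii°).
Diatonic triads of C minor (natural minor): Cm (i), Ddim (ii°), E♭ (III), Fm (iv), Gm (v), A♭ (VI), B♭ (VII).
Matching root and quality in both lists: E♭, Fm, Gm, A♭, B♭, Cm, Ddim.
That gives 7 common triads.

7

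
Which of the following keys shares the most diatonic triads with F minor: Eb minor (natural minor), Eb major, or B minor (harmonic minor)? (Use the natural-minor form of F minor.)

Triads of F minor (natural minor): F minor (i), G diminished (ii°), Ab major (III), Bb minor (iv), C minor (v), Db major (VI), Eb major (VII).
Eb minor (natural minor) shares 2: Bbm, Db.
Eb major shares 4: Fm, Ab, Cm, Eb.
B minor (harmonic minor) shares 0: none.
The most common triads (4) are shared with Eb major.

Eb major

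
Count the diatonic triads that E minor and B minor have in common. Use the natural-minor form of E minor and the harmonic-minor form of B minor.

3

Diatonic triads of E minor (natural minor): Em (i), F#dim (ii°), G (III), Am (iv), Bm (v), C (VI), D (VII).
Diatonic triads of B minor (harmonic minor): Bm (i), C#dim (ii°), Daug (III+), Em (iv), F# (V), G (VI), A#dim (vii°).
Matching root and quality in both lists: Em, G, Bm.
That gives 3 common triads.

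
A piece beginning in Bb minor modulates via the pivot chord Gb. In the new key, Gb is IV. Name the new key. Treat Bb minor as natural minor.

Db major

The numeral IV denotes a major triad on scale degree 4. With Gb on degree 4, the tonic of the new key is Db.
Degree 4 carries a major triad in major keys, so the destination is Db major.
Check: the diatonic triads of Db major are Db (I), Ebm (ii), Fm (iii), Gb (IV), Ab (V), Bbm (vi), Cdim (vii°) — Gb is indeed IV.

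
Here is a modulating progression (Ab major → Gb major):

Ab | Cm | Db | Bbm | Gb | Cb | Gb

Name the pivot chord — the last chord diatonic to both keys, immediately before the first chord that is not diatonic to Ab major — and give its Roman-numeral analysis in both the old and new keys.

Chords diatonic to Ab major: Ab, Bbm, Cm, Db, Eb, Fm, Gdim.
Reading the progression, the first chord not in that set is Gb, so the modulation leaves Ab major there.
The chord immediately before Gb is Bbm, which is diatonic to both keys: ii in Ab major and iii in Gb major.

Bbm — ii in Ab major, iii in Gb major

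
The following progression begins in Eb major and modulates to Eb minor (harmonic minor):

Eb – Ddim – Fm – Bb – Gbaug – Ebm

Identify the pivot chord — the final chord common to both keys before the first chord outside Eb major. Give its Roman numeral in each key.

Bb — V in Eb major, V in Eb minor

Chords diatonic to Eb major: Eb, Fm, Gm, Ab, Bb, Cm, Ddim.
Reading the progression, the first chord not in that set is Gbaug, so the modulation leaves Eb major there.
The chord immediately before Gbaug is Bb, which is diatonic to both keys: V in Eb major and V in Eb minor.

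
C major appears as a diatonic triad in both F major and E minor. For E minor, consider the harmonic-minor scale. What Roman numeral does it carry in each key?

The scale of F major is F G A Bb C D E; C is degree 5, and the triad built there (C-E-G) is major, so it is V.
The scale of E minor (harmonic minor) is E F# G A B C D#; C is degree 6, and the triad built there (C-E-G) is major, so it is VI.

V in F major; VI in E minor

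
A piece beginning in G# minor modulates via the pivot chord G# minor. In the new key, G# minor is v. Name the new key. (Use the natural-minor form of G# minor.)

The numeral v denotes a minor triad on scale degree 5. With G# on degree 5, the tonic of the new key is C#.
Degree 5 carries a minor triad in natural-minor keys, so the destination is C# minor.
Check: the diatonic triads of C# minor (natural minor) are C#m (i), D#dim (ii°), E (III), F#m (iv), G#m (v), A (VI), B (VII) — G# minor is indeed v.

C# minor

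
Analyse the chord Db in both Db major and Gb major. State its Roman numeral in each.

The scale of Db major is Db Eb F Gb Ab Bb C; Db is degree 1, and the triad built there (Db-F-Ab) is major, so it is I.
The scale of Gb major is Gb Ab Bb Cb Db Eb F; Db is degree 5, and the triad built there (Db-F-Ab) is major, so it is V.

I in Db major; V in Gb major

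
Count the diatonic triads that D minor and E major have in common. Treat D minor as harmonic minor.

Diatonic triads of D minor (harmonic minor): D minor (i), E diminished (ii°), F augmented (III+), G minor (iv), A major (V), B♭ major (VI), C♯ diminished (vii°).
Diatonic triads of E major: E major (I), F♯ minor (ii), G♯ minor (iii), A major (IV), B major (V), C♯ minor (vi), D♯ diminished (vii°).
Matching root and quality in both lists: A major.
That gives 1 common triad.

1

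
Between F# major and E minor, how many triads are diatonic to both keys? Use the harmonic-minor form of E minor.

Diatonic triads of F# major: F# (I), G#m (ii), A#m (iii), B (IV), C# (V), D#m (vi), E#dim (vii°).
Diatonic triads of E minor (harmonic minor): Em (i), F#dim (ii°), Gaug (III+), Am (iv), B (V), C (VI), D#dim (vii°).
Matching root and quality in both lists: B.
That gives 1 common triad.

1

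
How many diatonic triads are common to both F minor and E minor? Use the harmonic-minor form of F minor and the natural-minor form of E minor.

Diatonic triads of F minor (harmonic minor): Fm (i), Gdim (ii°), Abaug (III+), Bbm (iv), C (V), Db (VI), Edim (vii°).
Diatonic triads of E minor (natural minor): Em (i), F#dim (ii°), G (III), Am (iv), Bm (v), C (VI), D (VII).
Matching root and quality in both lists: C.
That gives 1 common triad.

1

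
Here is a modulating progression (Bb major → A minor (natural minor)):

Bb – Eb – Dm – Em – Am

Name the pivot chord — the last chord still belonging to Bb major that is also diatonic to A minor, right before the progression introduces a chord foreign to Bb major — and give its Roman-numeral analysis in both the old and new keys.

Dm — iii in Bb major, iv in A minor

Chords diatonic to Bb major: Bb, Cm, Dm, Eb, F, Gm, Adim.
Reading the progression, the first chord not in that set is Em, so the modulation leaves Bb major there.
The chord immediately before Em is Dm, which is diatonic to both keys: iii in Bb major and iv in A minor.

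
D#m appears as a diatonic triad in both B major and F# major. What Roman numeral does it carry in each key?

The scale of B major is B C# D# E F# G# A#; D# is degree 3, and the triad built there (D#-F#-A#) is minor, so it is iii.
The scale of F# major is F# G# A# B C# D# E#; D# is degree 6, and the triad built there (D#-F#-A#) is minor, so it is vi.

iii in B major; vi in F# major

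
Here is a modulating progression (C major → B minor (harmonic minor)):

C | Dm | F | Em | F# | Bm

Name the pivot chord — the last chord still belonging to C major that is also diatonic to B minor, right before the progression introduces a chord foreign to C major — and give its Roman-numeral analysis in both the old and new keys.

Chords diatonic to C major: C, Dm, Em, F, G, Am, Bdim.
Reading the progression, the first chord not in that set is F#, so the modulation leaves C major there.
The chord immediately before F# is Em, which is diatonic to both keys: iii in C major and iv in B minor.

Em — iii in C major, iv in B minor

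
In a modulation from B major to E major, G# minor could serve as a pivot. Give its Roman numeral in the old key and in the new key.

vi in B major; iii in E major

The scale of B major is B C# D# E F# G# A#; G# is degree 6, and the triad built there (G#-B-D#) is minor, so it is vi.
The scale of E major is E F# G# A B C# D#; G# is degree 3, and the triad built there (G#-B-D#) is minor, so it is iii.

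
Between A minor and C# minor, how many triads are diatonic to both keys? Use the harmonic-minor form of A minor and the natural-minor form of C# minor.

Diatonic triads of A minor (harmonic minor): A minor (i), B diminished (ii°), C augmented (III+), D minor (iv), E major (V), F major (VI), G# diminished (vii°).
Diatonic triads of C# minor (natural minor): C# minor (i), D# diminished (ii°), E major (III), F# minor (iv), G# minor (v), A major (VI), B major (VII).
Matching root and quality in both lists: E major.
That gives 1 common triad.

1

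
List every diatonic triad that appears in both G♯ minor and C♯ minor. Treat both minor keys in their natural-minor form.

Triads in G♯ minor (natural minor): G♯m (i), A♯dim (ii°), B (III), C♯m (iv), D♯m (v), E (VI), F♯ (VII).
Triads in C♯ minor (natural minor): C♯m (i), D♯dim (ii°), E (III), F♯m (iv), G♯m (v), A (VI), B (VII).
Shared triads with their functions: G♯m (i in G♯ minor, v in C♯ minor); B (III in G♯ minor, VII in C♯ minor); C♯m (iv in G♯ minor, i in C♯ minor); E (VI in G♯ minor, III in C♯ minor).

G♯m, B, C♯m, E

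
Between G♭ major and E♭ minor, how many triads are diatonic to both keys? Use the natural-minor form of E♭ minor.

Diatonic triads of G♭ major: G♭ (I), A♭m (ii), B♭m (iii), C♭ (IV), D♭ (V), E♭m (vi), Fdim (vii°).
Diatonic triads of E♭ minor (natural minor): E♭m (i), Fdim (ii°), G♭ (III), A♭m (iv), B♭m (v), C♭ (VI), D♭ (VII).
Matching root and quality in both lists: G♭, A♭m, B♭m, C♭, D♭, E♭m, Fdim.
That gives 7 common triads.

7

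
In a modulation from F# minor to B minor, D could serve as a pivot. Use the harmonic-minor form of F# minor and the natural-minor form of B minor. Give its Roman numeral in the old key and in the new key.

The scale of F# minor (harmonic minor) is F# G# A B C# D E#; D is degree 6, and the triad built there (D-F#-A) is major, so it is VI.
The scale of B minor (natural minor) is B C# D E F# G A; D is degree 3, and the triad built there (D-F#-A) is major, so it is III.

VI in F# minor; III in B minor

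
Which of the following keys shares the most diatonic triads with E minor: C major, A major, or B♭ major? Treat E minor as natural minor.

Triads of E minor (natural minor): Em (i), F♯dim (ii°), G (III), Am (iv), Bm (v), C (VI), D (VII).
C major shares 4: Em, G, Am, C.
A major shares 2: Bm, D.
B♭ major shares 0: none.
The most common triads (4) are shared with C major.

C major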